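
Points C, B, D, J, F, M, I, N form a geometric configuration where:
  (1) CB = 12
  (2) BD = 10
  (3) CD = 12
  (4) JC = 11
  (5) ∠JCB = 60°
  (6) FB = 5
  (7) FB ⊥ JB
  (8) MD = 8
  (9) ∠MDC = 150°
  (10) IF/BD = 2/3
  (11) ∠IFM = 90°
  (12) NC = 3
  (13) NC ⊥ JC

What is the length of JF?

Step 1: By the law of cosines on triangle BCJ: BJ² = 12² + 11² − 2·12·11·cos(60°) = 133, so BJ = √133.
Step 2: By the law of cosines on triangle JBF: JF² = √133² + 5² − 2·√133·5·cos(90°) = 158, so JF = √158.

Therefore, the length of JF = √158.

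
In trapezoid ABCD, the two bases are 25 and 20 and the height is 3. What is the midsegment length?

The midsegment of a trapezoid = (base1 + base2) / 2
midsegment = (25 + 20) / 2
midsegment = 45 / 2
midsegment = 45/2

45/2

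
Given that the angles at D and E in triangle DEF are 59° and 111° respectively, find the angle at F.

angle F = 180 - 59 - 111 = 10 degrees.

10 degrees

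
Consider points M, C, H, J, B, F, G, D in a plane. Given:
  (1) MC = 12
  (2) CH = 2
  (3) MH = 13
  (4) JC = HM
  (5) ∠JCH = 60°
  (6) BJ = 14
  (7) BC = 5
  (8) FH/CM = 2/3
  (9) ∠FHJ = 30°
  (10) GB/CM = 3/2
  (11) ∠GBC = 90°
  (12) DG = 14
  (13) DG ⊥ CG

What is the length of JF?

From the given relations: JC = HM = 13; FH = 2/3·CM = 2/3·12 = 8.
Step 1: By the law of cosines on triangle JCH: JH² = 13² + 2² − 2·13·2·cos(60°) = 147, so JH = 7·√3.
Step 2: By the law of cosines on triangle JHF: JF² = (7·√3)² + 8² − 2·7·√3·8·cos(30°) = 43, so JF = √43.

Therefore, the length of JF = √43.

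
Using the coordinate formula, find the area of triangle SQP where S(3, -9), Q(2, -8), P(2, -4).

Shoelace: Area = (1/2)|3(-8--4) + 2(-4--9) + 2(-9--8)| = (1/2)(4) = 2

2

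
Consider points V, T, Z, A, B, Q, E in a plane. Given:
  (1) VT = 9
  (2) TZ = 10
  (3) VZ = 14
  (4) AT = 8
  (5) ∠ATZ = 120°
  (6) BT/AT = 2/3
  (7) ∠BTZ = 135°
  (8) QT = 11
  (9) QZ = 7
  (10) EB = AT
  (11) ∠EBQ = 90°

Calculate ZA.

Step 1: By the law of cosines on triangle ZTA: ZA² = 10² + 8² − 2·10·8·cos(120°) = 244, so ZA = 2·√61.

Therefore, the length of ZA = 2·√61.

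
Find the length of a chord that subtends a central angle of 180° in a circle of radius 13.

Chord length = 2r sin(θ/2)
= 2 × 13 × sin(180°/2)
= 2 × 13 × sin(90°)
= 26

26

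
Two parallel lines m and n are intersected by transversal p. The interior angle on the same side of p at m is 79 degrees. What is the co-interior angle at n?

Co-interior (same-side interior) angles are between the parallel lines on the same side of the transversal.
Unlike corresponding or alternate interior angles, they are supplementary rather than equal.
So the angle = 180 - 79 = 101 degrees.

101 degrees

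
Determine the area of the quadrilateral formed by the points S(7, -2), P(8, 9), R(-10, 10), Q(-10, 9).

The Shoelace formula works by pairing each vertex with the next (cycling back to the first).
For each pair, compute x_i*y_(i+1) - x_(i+1)*y_i:
  (7*9 - 8*-2) = 79
  (8*10 - -10*9) = 170
  (-10*9 - -10*10) = 10
  (-10*-2 - 7*9) = -43
Taking half the absolute value of the total: Area = (1/2)(216) = 108.

108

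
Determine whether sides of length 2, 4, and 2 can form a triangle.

The longest side is 4. The other two sides sum to 2 + 2 = 4.
Since 4 ≤ 4, the two shorter sides cannot reach around to close the triangle.

No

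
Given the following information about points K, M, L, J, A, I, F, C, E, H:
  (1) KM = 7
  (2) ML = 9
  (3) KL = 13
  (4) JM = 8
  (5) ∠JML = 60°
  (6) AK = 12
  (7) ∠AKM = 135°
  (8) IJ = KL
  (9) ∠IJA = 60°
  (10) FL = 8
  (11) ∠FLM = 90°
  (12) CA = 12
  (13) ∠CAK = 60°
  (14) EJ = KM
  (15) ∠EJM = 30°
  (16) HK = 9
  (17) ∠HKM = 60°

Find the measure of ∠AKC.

Step 1: By the law of cosines on triangle KAC: KC² = 12² + 12² − 2·12·12·cos(60°) = 144, so KC = 12.
Step 2: By the inverse law of cosines on triangle AKC: cos(∠AKC) = (12² + 12² − 12²) / (2·12·12) = 144/288 = 0.5, so ∠AKC = 60°.

Therefore, the measure of angle ∠AKC = 60°.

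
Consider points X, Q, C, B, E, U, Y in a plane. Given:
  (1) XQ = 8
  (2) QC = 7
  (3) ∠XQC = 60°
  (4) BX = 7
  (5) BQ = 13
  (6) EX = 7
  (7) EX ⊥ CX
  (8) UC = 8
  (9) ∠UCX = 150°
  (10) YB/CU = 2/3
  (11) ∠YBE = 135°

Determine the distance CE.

Step 1: By the law of cosines on triangle CQX: CX² = 7² + 8² − 2·7·8·cos(60°) = 57, so CX = √57.
Step 2: By the law of cosines on triangle CXE: CE² = √57² + 7² − 2·√57·7·cos(90°) = 106, so CE = √106.

Therefore, the length of CE = √106.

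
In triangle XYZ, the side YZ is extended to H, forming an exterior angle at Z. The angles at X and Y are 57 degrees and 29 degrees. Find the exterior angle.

The interior angle at Z is 180 - 57 - 29 = 94 degrees.
The exterior angle and interior angle at Z are supplementary:
Exterior angle = 180 - 94 = 86 degrees.

86 degrees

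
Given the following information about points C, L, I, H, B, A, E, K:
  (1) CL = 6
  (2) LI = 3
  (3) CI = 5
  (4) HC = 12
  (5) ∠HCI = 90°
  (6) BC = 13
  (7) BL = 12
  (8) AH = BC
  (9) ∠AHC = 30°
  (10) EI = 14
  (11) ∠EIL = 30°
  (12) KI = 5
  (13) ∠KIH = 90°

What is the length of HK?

Step 1: By the law of cosines on triangle HCI: HI² = 12² + 5² − 2·12·5·cos(90°) = 169, so HI = 13.
Step 2: By the law of cosines on triangle HIK: HK² = 13² + 5² − 2·13·5·cos(90°) = 194, so HK = √194.

Therefore, the length of HK = √194.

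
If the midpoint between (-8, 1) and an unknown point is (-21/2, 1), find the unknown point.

Using the midpoint formula: M = ((x1 + x2)/2, (y1 + y2)/2)
We know M = (-21/2, 1) and J = (-8, 1)
For x: -21/2 = (-8 + x2)/2, so x2 = 2*-21/2 - -8 = -13
For y: 1 = (1 + y2)/2, so y2 = 2*1 - 1 = 1
L = (-13, 1)

(-13, 1)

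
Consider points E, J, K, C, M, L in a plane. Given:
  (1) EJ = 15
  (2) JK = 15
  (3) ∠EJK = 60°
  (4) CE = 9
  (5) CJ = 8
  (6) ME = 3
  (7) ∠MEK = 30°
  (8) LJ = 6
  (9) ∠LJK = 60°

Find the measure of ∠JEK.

Step 1: By the law of cosines on triangle EJK: EK² = 15² + 15² − 2·15·15·cos(60°) = 225, so EK = 15.
Step 2: By the inverse law of cosines on triangle JEK: cos(∠JEK) = (15² + 15² − 15²) / (2·15·15) = 225/450 = 0.5, so ∠JEK = 60°.

Therefore, the measure of angle ∠JEK = 60°.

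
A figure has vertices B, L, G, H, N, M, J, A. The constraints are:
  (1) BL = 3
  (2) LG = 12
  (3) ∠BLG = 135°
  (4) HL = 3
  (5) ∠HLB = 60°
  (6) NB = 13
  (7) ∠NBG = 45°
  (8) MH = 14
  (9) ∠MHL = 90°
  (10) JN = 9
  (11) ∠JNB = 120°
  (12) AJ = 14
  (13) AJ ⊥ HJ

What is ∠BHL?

Step 1: By the law of cosines on triangle HLB: HB² = 3² + 3² − 2·3·3·cos(60°) = 9, so HB = 3.
Step 2: By the inverse law of cosines on triangle BHL: cos(∠BHL) = (3² + 3² − 3²) / (2·3·3) = 9/18 = 0.5, so ∠BHL = 60°.

Therefore, the measure of angle ∠BHL = 60°.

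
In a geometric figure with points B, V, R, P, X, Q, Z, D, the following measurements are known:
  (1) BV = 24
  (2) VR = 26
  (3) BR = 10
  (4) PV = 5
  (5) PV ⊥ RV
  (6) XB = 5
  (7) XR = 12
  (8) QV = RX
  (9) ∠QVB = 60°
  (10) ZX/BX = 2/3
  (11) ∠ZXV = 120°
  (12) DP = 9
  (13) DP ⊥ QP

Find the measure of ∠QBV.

From the given relations: QV = RX = 12.
Step 1: By the law of cosines on triangle BVQ: BQ² = 24² + 12² − 2·24·12·cos(60°) = 432, so BQ = 12·√3.
Step 2: By the inverse law of cosines on triangle QBV: cos(∠QBV) = ((12·√3)² + 24² − 12²) / (2·12·√3·24) = 864/997.66 = 0.866, so ∠QBV = 30°.

Therefore, the measure of angle ∠QBV = 30°.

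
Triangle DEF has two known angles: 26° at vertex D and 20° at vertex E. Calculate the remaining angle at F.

angle F = 180 - 26 - 20 = 134 degrees.

134 degrees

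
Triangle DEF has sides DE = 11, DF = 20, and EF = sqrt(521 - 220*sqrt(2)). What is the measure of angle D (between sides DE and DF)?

cos(D) = (11² + 20² - (sqrt(521 - 220*sqrt(2)))²) / (2 × 11 × 20) = sqrt(2)/2, so D = arccos(sqrt(2)/2) = 45°.

45°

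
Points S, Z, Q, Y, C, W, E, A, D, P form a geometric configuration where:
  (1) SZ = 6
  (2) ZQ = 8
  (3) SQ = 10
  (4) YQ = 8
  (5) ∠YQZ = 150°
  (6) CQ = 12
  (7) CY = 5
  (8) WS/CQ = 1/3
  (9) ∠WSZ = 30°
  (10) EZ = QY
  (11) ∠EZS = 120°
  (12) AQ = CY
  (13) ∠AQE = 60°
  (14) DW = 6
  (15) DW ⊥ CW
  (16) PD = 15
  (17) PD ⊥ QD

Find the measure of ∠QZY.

Step 1: By the law of cosines on triangle ZQY: ZY² = 8² + 8² − 2·8·8·cos(150°) = 238.85, so ZY ≈ 15.45.
Step 2: By the inverse law of cosines on triangle QZY: cos(∠QZY) = (8² + 15.45² − 8²) / (2·8·15.45) = 238.85/247.28 = 0.9659, so ∠QZY = 15°.

Therefore, the measure of angle ∠QZY = 15°.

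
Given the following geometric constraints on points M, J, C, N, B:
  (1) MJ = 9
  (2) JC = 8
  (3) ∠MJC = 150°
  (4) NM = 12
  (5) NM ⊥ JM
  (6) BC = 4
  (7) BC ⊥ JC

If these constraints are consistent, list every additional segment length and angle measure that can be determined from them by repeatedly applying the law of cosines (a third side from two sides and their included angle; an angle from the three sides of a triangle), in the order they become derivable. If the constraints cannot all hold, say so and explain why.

The constraints are consistent. Derivable facts, in order:
After 1 step:
- JB = 4·√5
- JN = 15
- MC ≈ 16.42
After 2 steps:
- ∠BJC = 26.57°
- ∠CBJ = 63.43°
- ∠CMJ = 14.1°
- ∠JCM = 15.9°
- ∠JNM = 36.87°
- ∠MJN = 53.13°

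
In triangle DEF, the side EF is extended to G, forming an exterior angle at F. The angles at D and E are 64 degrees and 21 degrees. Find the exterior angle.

By the exterior angle theorem, an exterior angle of a triangle equals the sum of the two remote interior angles.
Exterior angle = angle D + angle E
Exterior angle = 64 + 21 = 85 degrees

85 degrees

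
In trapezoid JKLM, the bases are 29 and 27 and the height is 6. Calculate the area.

Area of a trapezoid = (base1 + base2) * height / 2
Area = (29 + 27) * 6 / 2
Area = 56 * 6 / 2
Area = 336 / 2
Area = 168

168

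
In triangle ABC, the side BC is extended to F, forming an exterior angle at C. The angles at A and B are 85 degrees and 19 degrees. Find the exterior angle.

Exterior angle = 85 + 19 = 104 degrees (exterior angle theorem).

104 degrees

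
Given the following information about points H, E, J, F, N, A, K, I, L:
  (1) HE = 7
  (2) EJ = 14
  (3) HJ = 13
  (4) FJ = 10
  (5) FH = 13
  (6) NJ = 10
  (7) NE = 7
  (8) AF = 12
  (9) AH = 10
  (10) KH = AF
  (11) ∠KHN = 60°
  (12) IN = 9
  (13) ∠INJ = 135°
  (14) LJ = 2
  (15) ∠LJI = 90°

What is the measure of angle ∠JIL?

Step 1: By the law of cosines on triangle INJ: IJ² = 9² + 10² − 2·9·10·cos(135°) = 308.28, so IJ ≈ 17.56.
Step 2: By the law of cosines on triangle IJL: IL² = 17.56² + 2² − 2·17.56·2·cos(90°) = 312.28, so IL ≈ 17.67.
Step 3: By the inverse law of cosines on triangle JIL: cos(∠JIL) = (17.56² + 17.67² − 2²) / (2·17.56·17.67) = 616.56/620.55 = 0.9936, so ∠JIL = 6.5°.

Therefore, the measure of angle ∠JIL = 6.5°.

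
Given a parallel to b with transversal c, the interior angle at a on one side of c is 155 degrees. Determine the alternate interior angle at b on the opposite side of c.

Alternate interior angles lie on opposite sides of the transversal, between the parallel lines.
By the alternate interior angle theorem, they are equal: 155 degrees.

155 degrees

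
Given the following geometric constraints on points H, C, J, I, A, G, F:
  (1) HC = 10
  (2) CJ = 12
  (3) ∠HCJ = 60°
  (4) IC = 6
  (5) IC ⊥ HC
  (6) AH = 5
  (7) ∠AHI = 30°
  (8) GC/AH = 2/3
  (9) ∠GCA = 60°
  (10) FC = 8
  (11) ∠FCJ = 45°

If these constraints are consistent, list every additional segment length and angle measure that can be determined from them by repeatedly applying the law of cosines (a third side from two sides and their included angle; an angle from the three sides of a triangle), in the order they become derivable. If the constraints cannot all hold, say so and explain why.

The constraints are consistent. Derivable facts, in order:
After 1 step:
- HI = 2·√34
- HJ = 2·√31
- JF ≈ 8.5
After 2 steps:
- IA ≈ 7.75
- ∠CFJ = 93.27°
- ∠CHI = 30.96°
- ∠CHJ = 68.95°
- ∠CIH = 59.04°
- ∠CJF = 41.73°
- ∠CJH = 51.05°
After 3 steps:
- ∠AIH = 18.83°
- ∠HAI = 131.17°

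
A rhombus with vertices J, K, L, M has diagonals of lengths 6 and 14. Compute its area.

Area = (6 * 14) / 2 = 84 / 2 = 42

42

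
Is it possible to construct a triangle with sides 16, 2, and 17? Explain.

Yes.
The triangle inequality requires that the sum of any two sides exceeds the third.
Here 2 + 16 = 18 > 17, so the condition is met.

Yes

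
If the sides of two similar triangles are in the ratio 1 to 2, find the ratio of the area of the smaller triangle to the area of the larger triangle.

The ratio of areas of similar triangles equals the square of the side ratio.
Side ratio = 1:2
Area ratio = (1/2)^2 = 1/4 = 1:4

1:4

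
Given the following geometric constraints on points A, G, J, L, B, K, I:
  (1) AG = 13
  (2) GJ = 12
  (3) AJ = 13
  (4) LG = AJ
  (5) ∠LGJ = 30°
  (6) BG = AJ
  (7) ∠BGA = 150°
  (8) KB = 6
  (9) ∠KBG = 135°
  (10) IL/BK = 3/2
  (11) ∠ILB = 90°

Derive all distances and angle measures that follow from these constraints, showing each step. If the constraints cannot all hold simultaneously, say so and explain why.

The constraints are consistent.

From the given relations:
  LG = AJ = 13
  BG = AJ = 13
  IL = 3/2·BK = 3/2·6 = 9

Step 1: From AG = 13, GB = 13, and ∠AGB = 150°, by the law of cosines:
  AB² = AG² + GB² - 2·AG·GB·cos(150°) = 169 + 169 + 292.7 = 630.7
  AB ≈ 25.11

Step 2: From GB = 13, BK = 6, and ∠GBK = 135°, by the law of cosines:
  GK² = GB² + BK² - 2·GB·BK·cos(135°) = 169 + 36 + 110.3 = 315.3
  GK ≈ 17.76

Step 3: From JG = 12, GL = 13, and ∠JGL = 30°, by the law of cosines:
  JL² = JG² + GL² - 2·JG·GL·cos(30°) = 144 + 169 - 270.2 = 42.8
  JL ≈ 6.54

Step 4: From AG = 13, AJ = 13, GJ = 12, by the inverse law of cosines:
  cos(∠GAJ) = (AG² + AJ² - GJ²) / (2·AG·AJ)
  ∠GAJ = 54.97°

Step 5: From GA = 13, GJ = 12, AJ = 13, by the inverse law of cosines:
  cos(∠AGJ) = (GA² + GJ² - AJ²) / (2·GA·GJ)
  ∠AGJ = 62.51°

Step 6: From JA = 13, JG = 12, AG = 13, by the inverse law of cosines:
  cos(∠AJG) = (JA² + JG² - AG²) / (2·JA·JG)
  ∠AJG = 62.51°

Step 7: From AB = 25.11, AG = 13, BG = 13, by the inverse law of cosines:
  cos(∠BAG) = (AB² + AG² - BG²) / (2·AB·AG)
  ∠BAG = 15°

Step 8: From GB = 13, GK = 17.76, BK = 6, by the inverse law of cosines:
  cos(∠BGK) = (GB² + GK² - BK²) / (2·GB·GK)
  ∠BGK = 13.82°

Step 9: From JG = 12, JL = 6.54, GL = 13, by the inverse law of cosines:
  cos(∠GJL) = (JG² + JL² - GL²) / (2·JG·JL)
  ∠GJL = 83.49°

Step 10: From LG = 13, LJ = 6.54, GJ = 12, by the inverse law of cosines:
  cos(∠GLJ) = (LG² + LJ² - GJ²) / (2·LG·LJ)
  ∠GLJ = 66.51°

Step 11: From BA = 25.11, BG = 13, AG = 13, by the inverse law of cosines:
  cos(∠ABG) = (BA² + BG² - AG²) / (2·BA·BG)
  ∠ABG = 15°

Step 12: From KB = 6, KG = 17.76, BG = 13, by the inverse law of cosines:
  cos(∠BKG) = (KB² + KG² - BG²) / (2·KB·KG)
  ∠BKG = 31.18°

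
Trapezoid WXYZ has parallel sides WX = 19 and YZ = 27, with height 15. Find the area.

Area of a trapezoid = (base1 + base2) * height / 2
Area = (19 + 27) * 15 / 2
Area = 46 * 15 / 2
Area = 690 / 2
Area = 345

345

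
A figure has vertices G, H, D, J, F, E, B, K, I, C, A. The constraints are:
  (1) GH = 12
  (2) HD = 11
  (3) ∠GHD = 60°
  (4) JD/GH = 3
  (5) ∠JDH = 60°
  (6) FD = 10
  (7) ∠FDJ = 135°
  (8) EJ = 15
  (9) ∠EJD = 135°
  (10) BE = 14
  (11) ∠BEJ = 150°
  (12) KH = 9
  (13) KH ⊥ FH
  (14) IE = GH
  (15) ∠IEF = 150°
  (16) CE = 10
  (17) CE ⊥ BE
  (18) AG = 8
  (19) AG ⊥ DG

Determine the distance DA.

Step 1: By the law of cosines on triangle DHG: DG² = 11² + 12² − 2·11·12·cos(60°) = 133, so DG = √133.
Step 2: By the law of cosines on triangle DGA: DA² = √133² + 8² − 2·√133·8·cos(90°) = 197, so DA = √197.

Therefore, the length of DA = √197.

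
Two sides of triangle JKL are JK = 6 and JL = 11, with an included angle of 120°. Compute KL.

Law of cosines: KL^2 = 6^2 + 11^2 - 2(6)(11)cos(120°) = 223, so KL = sqrt(223).

sqrt(223)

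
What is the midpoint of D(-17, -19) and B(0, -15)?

The midpoint is the average of the coordinates:
x: (-17 + 0)/2 = -17/2
y: (-19 + -15)/2 = -17
Midpoint = (-17/2, -17)

(-17/2, -17)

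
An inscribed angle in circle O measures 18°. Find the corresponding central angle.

The inscribed angle theorem states that a central angle is always twice any inscribed angle that subtends the same arc.
Since the inscribed angle is 18°, the central angle = 2 × 18° = 36°.

36°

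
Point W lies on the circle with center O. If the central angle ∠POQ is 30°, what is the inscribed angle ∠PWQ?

By the inscribed angle theorem, the inscribed angle is half the central angle.
Inscribed angle = 30° / 2 = 15°

15°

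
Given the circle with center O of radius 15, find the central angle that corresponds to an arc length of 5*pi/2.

θ = 360 × 5*pi/2 / (2π × 15) = 30° (rearranging arc length formula).

30°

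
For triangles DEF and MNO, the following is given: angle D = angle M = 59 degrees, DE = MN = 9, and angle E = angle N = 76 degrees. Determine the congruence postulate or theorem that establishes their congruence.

Consider the given information: angle D = angle M = 59 degrees, DE = MN = 9, and angle E = angle N = 76 degrees
This is not AAS or HL: AAS requires two angles and a non-included side. HL only applies to right triangles with matching hypotenuse and leg.
The correct criterion is ASA. Two pairs of corresponding angles and the included side are equal (Angle-Side-Angle).

ASA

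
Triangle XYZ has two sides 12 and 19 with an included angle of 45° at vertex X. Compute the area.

Area = (1/2)(12)(19) sin(45°) = (1/2)(12)(19)(sqrt(2)/2) = 57*sqrt(2)

57*sqrt(2)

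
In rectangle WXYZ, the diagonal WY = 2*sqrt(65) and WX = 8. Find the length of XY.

The diagonal of a rectangle forms a right triangle with the two sides.
Rearranging the Pythagorean theorem: missing side = sqrt(d^2 - known^2).
= sqrt(260 - 64) = sqrt(196) = 14.

14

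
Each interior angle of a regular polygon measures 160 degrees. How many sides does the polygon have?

Exterior angle = 180 - 160 = 20. n = 360 / 20 = 18.

18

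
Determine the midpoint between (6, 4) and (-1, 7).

M = ((x₁ + x₂)/2, (y₁ + y₂)/2)
= ((6 + -1)/2, (4 + 7)/2)
= (5/2, 11/2) = (5/2, 11/2)

(5/2, 11/2)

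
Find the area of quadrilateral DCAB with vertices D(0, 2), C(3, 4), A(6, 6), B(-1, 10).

Shoelace: sum of cross terms = 52, Area = (1/2)|52| = 26

26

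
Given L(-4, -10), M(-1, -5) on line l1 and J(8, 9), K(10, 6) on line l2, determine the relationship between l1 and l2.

Slope of line 1: m1 = (-5 - -10)/(-1 - -4) = 5/3 = 5/3
Slope of line 2: m2 = (6 - 9)/(10 - 8) = -3/2 = -3/2
For parallel lines we need equal slopes: 5/3 != -3/2.
For perpendicular lines we need m1*m2 = -1: (5/3)(-3/2) = -5/2 != -1.
Since neither condition holds, the lines are neither parallel nor perpendicular.

Neither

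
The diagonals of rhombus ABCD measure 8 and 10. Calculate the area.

The diagonals of a rhombus divide it into four right triangles.
Each triangle has legs 8/ 2 = 4 and 10/2 = 5, so each has area (1/2)*4*5 = 10.
Four such triangles give total area = (d1 * d2) / 2 = 40.

40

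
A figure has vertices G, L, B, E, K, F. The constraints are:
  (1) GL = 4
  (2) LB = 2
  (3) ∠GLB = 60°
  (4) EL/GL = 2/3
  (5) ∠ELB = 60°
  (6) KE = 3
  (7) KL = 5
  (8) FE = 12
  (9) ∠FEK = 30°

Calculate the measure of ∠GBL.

Step 1: By the law of cosines on triangle BLG: BG² = 2² + 4² − 2·2·4·cos(60°) = 12, so BG = 2·√3.
Step 2: By the inverse law of cosines on triangle GBL: cos(∠GBL) = ((2·√3)² + 2² − 4²) / (2·2·√3·2) = 0/13.86 = 0, so ∠GBL = 90°.

Therefore, the measure of angle ∠GBL = 90°.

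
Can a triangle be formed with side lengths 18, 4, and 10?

Check the triangle inequality: 4 + 10 = 14 ≤ 18.
Since the sum of two sides does not exceed the third, no triangle can be formed.

No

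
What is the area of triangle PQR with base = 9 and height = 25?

Area = (1/2)(9)(25) = 225/2

225/2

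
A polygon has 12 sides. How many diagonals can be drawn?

Total line segments between 12 vertices = C(12,2) = 66.
Subtract the 12 sides: 66 - 12 = 54 diagonals.

54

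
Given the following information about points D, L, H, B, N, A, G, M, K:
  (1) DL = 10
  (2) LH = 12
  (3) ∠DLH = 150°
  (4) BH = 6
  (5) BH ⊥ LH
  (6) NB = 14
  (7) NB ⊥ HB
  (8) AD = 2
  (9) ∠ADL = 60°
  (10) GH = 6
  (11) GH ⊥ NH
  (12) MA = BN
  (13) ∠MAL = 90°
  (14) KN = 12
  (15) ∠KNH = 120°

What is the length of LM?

From the given relations: MA = BN = 14.
Step 1: By the law of cosines on triangle LDA: LA² = 10² + 2² − 2·10·2·cos(60°) = 84, so LA = 2·√21.
Step 2: By the law of cosines on triangle LAM: LM² = (2·√21)² + 14² − 2·2·√21·14·cos(90°) = 280, so LM = 2·√70.

Therefore, the length of LM = 2·√70.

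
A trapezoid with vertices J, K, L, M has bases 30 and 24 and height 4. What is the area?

A trapezoid's area equals the midsegment times the height.
The midsegment is (30 + 24) / 2 = 27.
Area = 27 * 4 = 108.

108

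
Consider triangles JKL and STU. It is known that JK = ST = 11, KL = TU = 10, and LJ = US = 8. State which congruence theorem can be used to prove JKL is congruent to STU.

The given information matches SSS: All three pairs of corresponding sides are equal (Side-Side-Side).

SSS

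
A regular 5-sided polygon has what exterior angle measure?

Each exterior angle of a regular n-gon is 360 / n.
For n = 5: 360 / 5 = 72 degrees.

72 degrees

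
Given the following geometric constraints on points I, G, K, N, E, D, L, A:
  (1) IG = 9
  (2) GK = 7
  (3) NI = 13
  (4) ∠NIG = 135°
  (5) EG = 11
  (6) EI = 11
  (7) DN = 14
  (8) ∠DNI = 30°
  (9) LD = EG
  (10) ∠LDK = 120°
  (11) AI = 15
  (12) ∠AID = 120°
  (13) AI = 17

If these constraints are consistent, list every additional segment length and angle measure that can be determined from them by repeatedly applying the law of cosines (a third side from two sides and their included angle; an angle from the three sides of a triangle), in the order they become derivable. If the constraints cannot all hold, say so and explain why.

These constraints are not satisfiable: (11) AI = 15 and (13) AI = 17 assign two different lengths to the same segment. No planar figure meets all of them, so nothing further can be derived.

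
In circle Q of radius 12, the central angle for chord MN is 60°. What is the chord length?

Chord length = 2r sin(θ/2)
= 2 × 12 × sin(60°/2)
= 2 × 12 × sin(30°)
= 12

12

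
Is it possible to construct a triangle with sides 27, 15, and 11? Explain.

Check the triangle inequality: 15 + 11 = 26 ≤ 27.
Since the sum of two sides does not exceed the third, no triangle can be formed.

No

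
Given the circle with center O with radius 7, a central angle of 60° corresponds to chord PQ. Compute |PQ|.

Drop a perpendicular from the center to the chord, bisecting both the chord and the central angle.
Each half-chord = r sin(θ/2) = 7 sin(30°).
The full chord = 2 × 7 × sin(30°) = 7.

7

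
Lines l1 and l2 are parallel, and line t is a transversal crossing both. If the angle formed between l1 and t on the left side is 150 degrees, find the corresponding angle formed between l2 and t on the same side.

Corresponding angles are equal: 150 degrees.

150 degrees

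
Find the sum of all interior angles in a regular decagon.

The sum of interior angles of an n-sided polygon is (n - 2) * 180.
For n = 10: (10 - 2) * 180 = 8 * 180 = 1440 degrees.

1440 degrees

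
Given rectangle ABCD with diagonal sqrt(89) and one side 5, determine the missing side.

Using the Pythagorean theorem: d^2 = a^2 + b^2
b^2 = d^2 - a^2
b^2 = 89 - 25
b^2 = 64
b = sqrt(64) = 8

8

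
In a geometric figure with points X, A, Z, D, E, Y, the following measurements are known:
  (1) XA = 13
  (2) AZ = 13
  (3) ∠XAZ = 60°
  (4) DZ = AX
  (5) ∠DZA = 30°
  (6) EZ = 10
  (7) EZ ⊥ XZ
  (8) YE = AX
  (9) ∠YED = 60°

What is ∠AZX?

Step 1: By the law of cosines on triangle ZAX: ZX² = 13² + 13² − 2·13·13·cos(60°) = 169, so ZX = 13.
Step 2: By the inverse law of cosines on triangle AZX: cos(∠AZX) = (13² + 13² − 13²) / (2·13·13) = 169/338 = 0.5, so ∠AZX = 60°.

Therefore, the measure of angle ∠AZX = 60°.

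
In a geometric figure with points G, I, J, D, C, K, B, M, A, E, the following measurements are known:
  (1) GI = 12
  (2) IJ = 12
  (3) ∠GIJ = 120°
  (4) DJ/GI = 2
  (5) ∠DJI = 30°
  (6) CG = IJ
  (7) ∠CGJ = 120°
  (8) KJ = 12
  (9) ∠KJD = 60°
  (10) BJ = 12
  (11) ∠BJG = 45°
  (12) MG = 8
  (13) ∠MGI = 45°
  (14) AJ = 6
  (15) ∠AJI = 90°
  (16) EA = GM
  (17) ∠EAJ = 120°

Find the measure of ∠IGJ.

Step 1: By the law of cosines on triangle GIJ: GJ² = 12² + 12² − 2·12·12·cos(120°) = 432, so GJ = 12·√3.
Step 2: By the inverse law of cosines on triangle IGJ: cos(∠IGJ) = (12² + (12·√3)² − 12²) / (2·12·12·√3) = 432/498.83 = 0.866, so ∠IGJ = 30°.

Therefore, the measure of angle ∠IGJ = 30°.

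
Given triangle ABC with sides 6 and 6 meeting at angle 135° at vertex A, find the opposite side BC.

When two sides and the included angle are known, the law of cosines gives the third side.
c^2 = a^2 + b^2 - 2ab cos(C) generalizes the Pythagorean theorem to non-right triangles.
Here: BC^2 = 36 + 36 - 72*(-sqrt(2)/2) = 36*sqrt(2) + 72
BC = 6*sqrt(sqrt(2) + 2)

6*sqrt(sqrt(2) + 2)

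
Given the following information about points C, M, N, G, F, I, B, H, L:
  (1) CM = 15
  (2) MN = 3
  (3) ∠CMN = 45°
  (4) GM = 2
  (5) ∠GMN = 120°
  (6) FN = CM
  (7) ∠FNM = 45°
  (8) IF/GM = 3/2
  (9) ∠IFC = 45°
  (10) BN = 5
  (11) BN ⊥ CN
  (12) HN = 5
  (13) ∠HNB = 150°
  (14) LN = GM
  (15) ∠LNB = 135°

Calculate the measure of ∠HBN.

Step 1: By the law of cosines on triangle BNH: BH² = 5² + 5² − 2·5·5·cos(150°) = 93.3, so BH ≈ 9.66.
Step 2: By the inverse law of cosines on triangle HBN: cos(∠HBN) = (9.66² + 5² − 5²) / (2·9.66·5) = 93.3/96.59 = 0.9659, so ∠HBN = 15°.

Therefore, the measure of angle ∠HBN = 15°.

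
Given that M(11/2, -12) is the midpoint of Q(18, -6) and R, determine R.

Using the midpoint formula: M = ((x1 + x2)/2, (y1 + y2)/2)
We know M = (11/2, -12) and Q = (18, -6)
For x: 11/2 = (18 + x2)/2, so x2 = 2*11/2 - 18 = -7
For y: -12 = (-6 + y2)/2, so y2 = 2*-12 - -6 = -18
R = (-7, -18)

(-7, -18)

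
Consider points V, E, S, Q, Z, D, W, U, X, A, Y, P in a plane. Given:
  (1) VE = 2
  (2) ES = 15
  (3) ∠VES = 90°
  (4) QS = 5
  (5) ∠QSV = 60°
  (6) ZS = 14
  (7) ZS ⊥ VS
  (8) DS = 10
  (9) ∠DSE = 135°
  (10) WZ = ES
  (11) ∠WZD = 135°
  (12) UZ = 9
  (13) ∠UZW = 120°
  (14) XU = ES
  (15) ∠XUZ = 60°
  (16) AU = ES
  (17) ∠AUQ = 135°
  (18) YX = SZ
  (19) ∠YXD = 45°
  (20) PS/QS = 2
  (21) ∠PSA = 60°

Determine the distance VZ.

Step 1: By the law of cosines on triangle SEV: SV² = 15² + 2² − 2·15·2·cos(90°) = 229, so SV ≈ 15.13.
Step 2: By the law of cosines on triangle VSZ: VZ² = 15.13² + 14² − 2·15.13·14·cos(90°) = 425, so VZ = 5·√17.

Therefore, the length of VZ = 5·√17.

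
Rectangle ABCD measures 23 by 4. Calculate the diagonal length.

Using the Pythagorean theorem:
d² = 23² + 4² = 529 + 16 = 545
d = sqrt(545)

sqrt(545)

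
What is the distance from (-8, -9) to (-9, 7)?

The horizontal distance is |-9 - -8| = 1 and the vertical distance is |7 - -9| = 16.
By the Pythagorean theorem, d = sqrt(1^2 + 16^2) = sqrt(257).

sqrt(257)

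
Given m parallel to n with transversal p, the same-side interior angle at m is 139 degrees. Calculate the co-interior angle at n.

Co-interior angles sum to 180: 180 - 139 = 41 degrees.

41 degrees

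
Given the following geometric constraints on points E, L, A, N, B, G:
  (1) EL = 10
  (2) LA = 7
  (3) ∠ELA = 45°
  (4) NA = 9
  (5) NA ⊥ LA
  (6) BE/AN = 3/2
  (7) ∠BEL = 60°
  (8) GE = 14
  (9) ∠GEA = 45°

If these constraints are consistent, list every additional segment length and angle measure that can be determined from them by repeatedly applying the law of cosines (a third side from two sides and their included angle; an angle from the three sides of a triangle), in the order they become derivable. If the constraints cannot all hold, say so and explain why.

The constraints are consistent. Derivable facts, in order:
After 1 step:
- EA ≈ 7.07
- LB ≈ 12.13
- LN = √130
After 2 steps:
- AG ≈ 10.3
- ∠AEL = 44.42°
- ∠ALN = 52.13°
- ∠ANL = 37.87°
- ∠BLE = 74.46°
- ∠EAL = 90.58°
- ∠EBL = 45.54°
After 3 steps:
- ∠AGE = 29.06°
- ∠EAG = 105.94°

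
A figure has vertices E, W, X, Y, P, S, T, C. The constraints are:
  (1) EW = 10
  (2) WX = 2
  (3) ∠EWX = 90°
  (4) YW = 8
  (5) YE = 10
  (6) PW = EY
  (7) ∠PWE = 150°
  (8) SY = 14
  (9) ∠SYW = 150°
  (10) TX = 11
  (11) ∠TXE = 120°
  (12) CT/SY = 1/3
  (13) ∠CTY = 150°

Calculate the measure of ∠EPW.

From the given relations: PW = EY = 10.
Step 1: By the law of cosines on triangle PWE: PE² = 10² + 10² − 2·10·10·cos(150°) = 373.21, so PE ≈ 19.32.
Step 2: By the inverse law of cosines on triangle EPW: cos(∠EPW) = (19.32² + 10² − 10²) / (2·19.32·10) = 373.21/386.37 = 0.9659, so ∠EPW = 15°.

Therefore, the measure of angle ∠EPW = 15°.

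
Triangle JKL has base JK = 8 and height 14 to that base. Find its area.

Area = (1/2) * base * height
Area = (1/2) * 8 * 14
Area = 56

56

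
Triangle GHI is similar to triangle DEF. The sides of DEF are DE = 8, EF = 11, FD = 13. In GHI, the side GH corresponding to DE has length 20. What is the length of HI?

k = 20/8 = 5/2. HI = 5/2 * 11 = 55/2.

55/2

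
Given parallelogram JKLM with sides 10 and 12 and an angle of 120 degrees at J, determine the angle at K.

In a parallelogram, consecutive angles are supplementary (sum to 180°).
angle K = 180 - angle J
angle K = 180 - 120
angle K = 60 degrees

60 degrees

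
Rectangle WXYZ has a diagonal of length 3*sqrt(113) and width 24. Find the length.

b = sqrt(d^2 - a^2) = sqrt(1017 - 576) = sqrt(441) = 21

21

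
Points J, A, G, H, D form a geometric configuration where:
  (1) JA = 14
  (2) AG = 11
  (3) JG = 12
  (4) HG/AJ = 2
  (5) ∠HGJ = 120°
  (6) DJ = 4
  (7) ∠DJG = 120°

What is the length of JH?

From the given relations: HG = 2·AJ = 2·14 = 28.
Step 1: By the law of cosines on triangle JGH: JH² = 12² + 28² − 2·12·28·cos(120°) = 1264, so JH = 4·√79.

Therefore, the length of JH = 4·√79.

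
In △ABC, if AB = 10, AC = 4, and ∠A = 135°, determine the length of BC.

By the law of cosines: BC^2 = AB^2 + AC^2 - 2*AB*AC*cos(A)
BC^2 = 10^2 + 4^2 - 2*10*4*cos(135°)
BC^2 = 100 + 16 - 80*(-sqrt(2)/2)
BC^2 = 40*sqrt(2) + 116
BC = 2*sqrt(10*sqrt(2) + 29)

2*sqrt(10*sqrt(2) + 29)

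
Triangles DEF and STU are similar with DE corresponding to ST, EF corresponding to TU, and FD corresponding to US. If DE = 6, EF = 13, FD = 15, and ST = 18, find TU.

Since the triangles are similar, the ratio of corresponding sides is constant.
Scale factor k = ST / DE = 18 / 6 = 3
TU = k * EF = 3 * 13 = 39

39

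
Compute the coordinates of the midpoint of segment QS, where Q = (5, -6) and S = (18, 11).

M = ((x₁ + x₂)/2, (y₁ + y₂)/2)
= ((5 + 18)/2, (-6 + 11)/2)
= (23/2, 5/2) = (23/2, 5/2)

(23/2, 5/2)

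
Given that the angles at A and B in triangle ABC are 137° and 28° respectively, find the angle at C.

The interior angles sum to 180°: angle C = 180 - 137 - 28 = 15°.
The triangle is obtuse (angles 137°, 28°, 15°).

15 degrees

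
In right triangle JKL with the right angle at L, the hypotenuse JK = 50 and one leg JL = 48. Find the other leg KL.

By the Pythagorean theorem: KL^2 = JK^2 - JL^2
KL^2 = 50^2 - 48^2 = 2500 - 2304 = 196
KL = sqrt(196) = 14

14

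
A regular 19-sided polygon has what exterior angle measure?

Each exterior angle of a regular n-gon is 360 / n.
For n = 19: 360 / 19 = 360/19 degrees.

360/19 degrees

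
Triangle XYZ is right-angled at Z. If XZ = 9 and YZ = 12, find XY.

In a right triangle, the square of the hypotenuse equals the sum of the squares of the two legs.
The legs are 9 and 12, so the hypotenuse = sqrt(81 + 144) = sqrt(225) = 15.

15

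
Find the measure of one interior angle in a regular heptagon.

Each interior angle of a regular n-gon is (n - 2) * 180 / n.
For n = 7: (7 - 2) * 180 / 7 = 900/7 = 900/7 degrees.

900/7 degrees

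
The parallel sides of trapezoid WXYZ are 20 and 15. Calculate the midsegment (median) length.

The midsegment of a trapezoid = (base1 + base2) / 2
midsegment = (20 + 15) / 2
midsegment = 35 / 2
midsegment = 35/2

35/2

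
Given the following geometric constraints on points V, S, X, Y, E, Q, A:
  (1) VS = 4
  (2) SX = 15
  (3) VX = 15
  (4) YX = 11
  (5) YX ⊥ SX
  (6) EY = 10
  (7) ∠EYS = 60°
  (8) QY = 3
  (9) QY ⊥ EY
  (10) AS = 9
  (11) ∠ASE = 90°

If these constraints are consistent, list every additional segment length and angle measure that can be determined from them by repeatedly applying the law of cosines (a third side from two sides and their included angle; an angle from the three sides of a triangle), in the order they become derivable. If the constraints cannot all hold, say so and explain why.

The constraints are consistent. Derivable facts, in order:
After 1 step:
- EQ = √109
- SY ≈ 18.6
- ∠SVX = 82.34°
- ∠SXV = 15.32°
- ∠VSX = 82.34°
After 2 steps:
- SE ≈ 16.12
- ∠EQY = 73.3°
- ∠QEY = 16.7°
- ∠SYX = 53.75°
- ∠XSY = 36.25°
After 3 steps:
- EA ≈ 18.47
- ∠ESY = 32.49°
- ∠SEY = 87.51°
After 4 steps:
- ∠AES = 29.17°
- ∠EAS = 60.83°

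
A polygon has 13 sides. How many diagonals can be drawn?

Total line segments between 13 vertices = C(13,2) = 78.
Subtract the 13 sides: 78 - 13 = 65 diagonals.

65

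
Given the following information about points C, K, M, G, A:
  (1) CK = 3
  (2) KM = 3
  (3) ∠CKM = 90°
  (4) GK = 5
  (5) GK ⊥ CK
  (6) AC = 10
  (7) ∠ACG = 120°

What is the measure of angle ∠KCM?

Step 1: By the law of cosines on triangle CKM: CM² = 3² + 3² − 2·3·3·cos(90°) = 18, so CM = 3·√2.
Step 2: By the inverse law of cosines on triangle KCM: cos(∠KCM) = (3² + (3·√2)² − 3²) / (2·3·3·√2) = 18/25.46 = 0.7071, so ∠KCM = 45°.

Therefore, the measure of angle ∠KCM = 45°.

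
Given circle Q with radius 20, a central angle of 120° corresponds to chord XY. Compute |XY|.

Drop a perpendicular from the center to the chord, bisecting both the chord and the central angle.
Each half-chord = r sin(θ/2) = 20 sin(60°).
The full chord = 2 × 20 × sin(60°) = 20*sqrt(3).

20*sqrt(3)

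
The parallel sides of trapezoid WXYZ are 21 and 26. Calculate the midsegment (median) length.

The midsegment (median) of a trapezoid connects the midpoints of the non-parallel sides.
Its length is the average of the two bases: (21 + 26) / 2 = 47/2.

47/2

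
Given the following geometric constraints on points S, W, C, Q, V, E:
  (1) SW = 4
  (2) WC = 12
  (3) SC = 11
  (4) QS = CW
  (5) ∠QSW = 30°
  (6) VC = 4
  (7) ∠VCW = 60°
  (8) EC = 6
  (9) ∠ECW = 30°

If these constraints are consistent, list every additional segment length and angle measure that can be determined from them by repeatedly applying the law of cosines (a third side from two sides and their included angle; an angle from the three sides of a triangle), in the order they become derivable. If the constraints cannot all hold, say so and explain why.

The constraints are consistent. Derivable facts, in order:
After 1 step:
- WE ≈ 7.44
- WQ ≈ 8.77
- WV = 4·√7
- ∠CSW = 94.56°
- ∠CWS = 66.03°
- ∠SCW = 19.41°
After 2 steps:
- ∠CEW = 126.21°
- ∠CVW = 100.89°
- ∠CWE = 23.79°
- ∠CWV = 19.11°
- ∠QWS = 136.81°
- ∠SQW = 13.19°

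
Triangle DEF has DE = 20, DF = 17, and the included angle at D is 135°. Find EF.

By the law of cosines: EF^2 = DE^2 + DF^2 - 2*DE*DF*cos(D)
EF^2 = 20^2 + 17^2 - 2*20*17*cos(135°)
EF^2 = 400 + 289 - 680*(-sqrt(2)/2)
EF^2 = 340*sqrt(2) + 689
EF = sqrt(340*sqrt(2) + 689)

sqrt(340*sqrt(2) + 689)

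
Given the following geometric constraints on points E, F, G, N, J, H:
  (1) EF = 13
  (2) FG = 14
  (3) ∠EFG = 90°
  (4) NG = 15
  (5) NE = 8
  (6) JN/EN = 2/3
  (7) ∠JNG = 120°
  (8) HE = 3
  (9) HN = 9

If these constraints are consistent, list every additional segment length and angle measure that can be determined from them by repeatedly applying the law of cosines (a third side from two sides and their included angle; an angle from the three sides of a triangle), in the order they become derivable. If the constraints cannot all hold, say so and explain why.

The constraints are consistent. Derivable facts, in order:
After 1 step:
- EG ≈ 19.1
- GJ ≈ 18.26
- ∠EHN = 61.22°
- ∠ENH = 19.19°
- ∠HEN = 99.59°
After 2 steps:
- ∠EGF = 42.88°
- ∠EGN = 23.4°
- ∠ENG = 108.46°
- ∠FEG = 47.12°
- ∠GEN = 48.14°
- ∠GJN = 45.35°
- ∠JGN = 14.65°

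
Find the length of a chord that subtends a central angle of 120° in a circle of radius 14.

Chord length = 2r sin(θ/2)
= 2 × 14 × sin(120°/2)
= 2 × 14 × sin(60°)
= 14*sqrt(3)

14*sqrt(3)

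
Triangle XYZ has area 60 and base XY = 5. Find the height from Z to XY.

Rearranging the area formula Area = (1/2) * base * height:
height = 2 * Area / base = 2 * 60 / 5 = 24.

24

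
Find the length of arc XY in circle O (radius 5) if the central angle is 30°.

The full circumference is 2πr = 2π(5) = 10*pi.
The arc spans 30° out of 360°, which is a fraction of 1/12.
Arc length = 10*pi × 1/12 = 5*pi/6.

5*pi/6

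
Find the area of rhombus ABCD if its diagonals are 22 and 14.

Area = (22 * 14) / 2 = 308 / 2 = 154

154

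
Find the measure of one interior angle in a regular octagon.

Each interior angle of a regular n-gon is (n - 2) * 180 / n.
For n = 8: (8 - 2) * 180 / 8 = 1080/8 = 135 degrees.

135 degrees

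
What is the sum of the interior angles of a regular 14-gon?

The sum of interior angles of an n-sided polygon is (n - 2) * 180.
For n = 14: (14 - 2) * 180 = 12 * 180 = 2160 degrees.

2160 degrees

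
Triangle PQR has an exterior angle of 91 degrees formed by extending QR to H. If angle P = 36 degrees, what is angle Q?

By the exterior angle theorem: exterior angle = sum of remote interior angles.
91 = 36 + angle Q
angle Q = 91 - 36 = 55 degrees

55 degrees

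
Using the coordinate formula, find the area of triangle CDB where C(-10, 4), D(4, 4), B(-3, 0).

The Shoelace formula computes the area from vertex coordinates by summing cross products.
For vertices (-10,4), (4,4), (-3,0):
Signed sum = -10*4 - 4*4 + 4*0 - -3*4 + -3*4 - -10*0
= -56 + 12 + -12 = -56
Area = (1/2)|-56| = 28.

28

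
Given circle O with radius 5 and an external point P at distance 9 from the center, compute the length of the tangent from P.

tangent = √(d² - r²) = √(9² - 5²) = √(81 - 25) = √56 = 2*sqrt(14)

2*sqrt(14)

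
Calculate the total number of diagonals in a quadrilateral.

Total line segments between 4 vertices = C(4,2) = 6.
Subtract the 4 sides: 6 - 4 = 2 diagonals.

2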